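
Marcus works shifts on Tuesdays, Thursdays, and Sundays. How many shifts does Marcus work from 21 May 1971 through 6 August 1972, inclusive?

21 May 1971 is a Friday.
That's 444 days from start to end, counting both.
444 = 7 × 63 + 3, so there are 63 full weeks plus 3 extra days.
Each full week contributes 3 days from the set (Tue, Thu, Sun): 63 × 3 = 189.
The 3 extra days are Fri, Sat, Sun — 1 of them qualifies.
Total: 189 + 1 = 190.

190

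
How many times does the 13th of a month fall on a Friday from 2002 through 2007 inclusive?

10

Friday-the-13ths by year:
2002: Sep, Dec
2003: Jun
2004: Feb, Aug
2005: May
2006: Jan, Oct
2007: Apr, Jul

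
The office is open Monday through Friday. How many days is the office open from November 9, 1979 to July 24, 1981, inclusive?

November 9, 1979 is a Friday.
From November 9, 1979 to July 24, 1981 is 624 days inclusive.
624 = 7 × 89 + 1, so there are 89 full weeks plus 1 extra day.
Each full week contributes 5 weekdays (Mon–Fri): 89 × 5 = 445.
The 1 extra day is Friday — 1 of them qualifies.
Total: 445 + 1 = 446.

446 weekdays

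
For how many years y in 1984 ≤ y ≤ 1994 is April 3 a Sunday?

2

Day of week of April 3 in each year:
1984: Tue, 1985: Wed, 1986: Thu, 1987: Fri, 1988: Sun ✓, 1989: Mon, 1990: Tue, 1991: Wed, 1992: Fri, 1993: Sat, 1994: Sun ✓
Sundays: 1988, 1994.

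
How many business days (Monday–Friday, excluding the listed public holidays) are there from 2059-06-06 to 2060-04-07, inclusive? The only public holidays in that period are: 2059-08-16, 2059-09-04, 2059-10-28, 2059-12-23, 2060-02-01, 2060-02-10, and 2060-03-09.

2059-06-06 is a Friday.
From 2059-06-06 to 2060-04-07 is 307 days inclusive.
307 = 7 × 43 + 6, so there are 43 full weeks plus 6 extra days.
Each full week contributes 5 weekdays (Mon–Fri): 43 × 5 = 215.
The 6 extra days are Friday, Saturday, Sunday, Monday, Tuesday, Wednesday — 4 of them qualify.
Total: 215 + 4 = 219.
Holidays: 2059-08-16 (Sat); 2059-09-04 (Thu); 2059-10-28 (Tue); 2059-12-23 (Tue); 2060-02-01 (Sun); 2060-02-10 (Tue); 2060-03-09 (Tue).
5 of the 7 holidays fall on weekdays; the rest are weekends and were already excluded.
Business days: 219 − 5 = 214.

214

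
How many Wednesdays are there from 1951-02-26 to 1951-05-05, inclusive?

10

1951-02-26 is a Monday.
From 1951-02-26 to 1951-05-05 is 69 days inclusive.
69 = 7 × 9 + 6, so there are 9 full weeks plus 6 extra days.
Each full week contributes one Wednesday: 9 so far.
The 6 extra days are Mon, Tue, Wed, Thu, Fri, Sat — 1 of them qualifies.
Total: 9 + 1 = 10.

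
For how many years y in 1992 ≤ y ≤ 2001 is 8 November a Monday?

2

Day of week of November 8 in each year:
1992: Sun, 1993: Mon ✓, 1994: Tue, 1995: Wed, 1996: Fri, 1997: Sat, 1998: Sun, 1999: Mon ✓, 2000: Wed, 2001: Thu
Mondays: 1993, 1999.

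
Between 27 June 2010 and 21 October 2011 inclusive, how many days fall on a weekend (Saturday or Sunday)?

137

27 June 2010 is a Sunday.
From 27 June 2010 to 21 October 2011 is 482 days inclusive.
482 = 7 × 68 + 6, so there are 68 full weeks plus 6 extra days.
Each full week contributes 2 weekend days (Sat, Sun): 68 × 2 = 136.
The 6 extra days are Sun, Mon, Tue, Wed, Thu, Fri — 1 of them qualifies.
Total: 136 + 1 = 137.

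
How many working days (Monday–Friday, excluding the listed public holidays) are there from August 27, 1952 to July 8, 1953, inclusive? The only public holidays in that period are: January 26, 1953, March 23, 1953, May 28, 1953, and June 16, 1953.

222

August 27, 1952 is a Wednesday.
From August 27, 1952 to July 8, 1953 is 316 days inclusive.
316 = 7 × 45 + 1, so there are 45 full weeks plus 1 extra day.
Each full week contributes 5 weekdays (Mon–Fri): 45 × 5 = 225.
The 1 extra day is Wed — 1 of them qualifies.
Total: 225 + 1 = 226.
Holidays: January 26, 1953 (Mon); March 23, 1953 (Mon); May 28, 1953 (Thu); June 16, 1953 (Tue).
All 4 holidays fall on weekdays, so subtract 4.
Business days: 226 − 4 = 222.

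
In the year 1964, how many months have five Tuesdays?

4

A month has five Tuesdays exactly when Tuesday falls within its first (length − 28) days.
Jan: 31 days, starts Wed → 5 of Wed, Thu, Fri
Feb: 29 days, starts Sat → 5 of Sat
Mar: 31 days, starts Sun → 5 of Sun, Mon, Tue ✓
Apr: 30 days, starts Wed → 5 of Wed, Thu
May: 31 days, starts Fri → 5 of Fri, Sat, Sun
Jun: 30 days, starts Mon → 5 of Mon, Tue ✓
Jul: 31 days, starts Wed → 5 of Wed, Thu, Fri
Aug: 31 days, starts Sat → 5 of Sat, Sun, Mon
Sep: 30 days, starts Tue → 5 of Tue, Wed ✓
Oct: 31 days, starts Thu → 5 of Thu, Fri, Sat
Nov: 30 days, starts Sun → 5 of Sun, Mon
Dec: 31 days, starts Tue → 5 of Tue, Wed, Thu ✓
Months with five Tuesdays: Mar, Jun, Sep, Dec.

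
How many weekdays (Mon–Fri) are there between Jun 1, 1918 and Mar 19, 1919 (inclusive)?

208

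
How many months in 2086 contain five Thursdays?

A month has five Thursdays exactly when Thursday falls within its first (length − 28) days.
Jan: 31 days, starts Tue → 5 of Tue, Wed, Thu ✓
Feb: 28 days, starts Fri → 5 of (none)
Mar: 31 days, starts Fri → 5 of Fri, Sat, Sun
Apr: 30 days, starts Mon → 5 of Mon, Tue
May: 31 days, starts Wed → 5 of Wed, Thu, Fri ✓
Jun: 30 days, starts Sat → 5 of Sat, Sun
Jul: 31 days, starts Mon → 5 of Mon, Tue, Wed
Aug: 31 days, starts Thu → 5 of Thu, Fri, Sat ✓
Sep: 30 days, starts Sun → 5 of Sun, Mon
Oct: 31 days, starts Tue → 5 of Tue, Wed, Thu ✓
Nov: 30 days, starts Fri → 5 of Fri, Sat
Dec: 31 days, starts Sun → 5 of Sun, Mon, Tue
Months with five Thursdays: Jan, May, Aug, Oct.

4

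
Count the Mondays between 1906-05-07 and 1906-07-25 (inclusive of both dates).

1906-05-07 is a Monday.
The range spans 80 days (inclusive of both endpoints).
80 = 7 × 11 + 3, so there are 11 full weeks plus 3 extra days.
Each full week contributes one Monday: 11 so far.
The 3 extra days are Mon, Tue, Wed — 1 of them qualifies.
Total: 11 + 1 = 12.

12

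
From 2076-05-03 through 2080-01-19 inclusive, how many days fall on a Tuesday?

2076-05-03 is a Sunday.
That's 1357 days from start to end, counting both.
1357 = 7 × 193 + 6, so there are 193 full weeks plus 6 extra days.
Each full week contributes one Tuesday: 193 so far.
The 6 extra days are Sun, Mon, Tue, Wed, Thu, Fri — 1 of them qualifies.
Total: 193 + 1 = 194.

194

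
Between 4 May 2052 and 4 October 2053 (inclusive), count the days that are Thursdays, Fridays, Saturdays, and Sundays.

4 May 2052 is a Saturday.
The range spans 519 days (inclusive of both endpoints).
519 = 7 × 74 + 1, so there are 74 full weeks plus 1 extra day.
Each full week contributes 4 days from the set (Thu, Fri, Sat, Sun): 74 × 4 = 296.
The 1 extra day is Sat — 1 of them qualifies.
Total: 296 + 1 = 297.

297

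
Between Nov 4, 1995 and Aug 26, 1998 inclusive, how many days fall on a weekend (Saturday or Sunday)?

Nov 4, 1995 is a Saturday.
The range spans 1027 days (inclusive of both endpoints).
1027 = 7 × 146 + 5, so there are 146 full weeks plus 5 extra days.
Each full week contributes 2 weekend days (Sat, Sun): 146 × 2 = 292.
The 5 extra days are Saturday, Sunday, Monday, Tuesday, Wednesday — 2 of them qualify.
Total: 292 + 2 = 294.

294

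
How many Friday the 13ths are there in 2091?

2

The 13th falls on a Friday when the month's 13th has weekday Fri.
Jan 13 is Sat; Feb 13 is Tue; Mar 13 is Tue; Apr 13 is Fri ✓; May 13 is Sun; Jun 13 is Wed; Jul 13 is Fri ✓; Aug 13 is Mon; Sep 13 is Thu; Oct 13 is Sat; Nov 13 is Tue; Dec 13 is Thu.
Friday the 13ths: Apr, Jul.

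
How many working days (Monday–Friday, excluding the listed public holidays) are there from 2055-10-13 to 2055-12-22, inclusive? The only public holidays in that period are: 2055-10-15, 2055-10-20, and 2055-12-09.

2055-10-13 is a Wednesday.
The range spans 71 days (inclusive of both endpoints).
71 = 7 × 10 + 1, so there are 10 full weeks plus 1 extra day.
Each full week contributes 5 weekdays (Mon–Fri): 10 × 5 = 50.
The 1 extra day is Wednesday — 1 of them qualifies.
Total: 50 + 1 = 51.
Holidays: 2055-10-15 (Fri); 2055-10-20 (Wed); 2055-12-09 (Thu).
All 3 holidays fall on weekdays, so subtract 3.
Business days: 51 − 3 = 48.

48 working days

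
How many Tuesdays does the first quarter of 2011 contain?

13

1 January 2011 is a Saturday.
The range spans 90 days (inclusive of both endpoints).
90 = 7 × 12 + 6, so there are 12 full weeks plus 6 extra days.
Each full week contributes one Tuesday: 12 so far.
The 6 extra days are Saturday, Sunday, Monday, Tuesday, Wednesday, Thursday — 1 of them qualifies.
Total: 12 + 1 = 13.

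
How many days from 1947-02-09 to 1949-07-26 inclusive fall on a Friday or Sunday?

1947-02-09 is a Sunday.
From 1947-02-09 to 1949-07-26 is 899 days inclusive.
899 = 7 × 128 + 3, so there are 128 full weeks plus 3 extra days.
Each full week contributes 2 days from the set (Fri, Sun): 128 × 2 = 256.
The 3 extra days are Sunday, Monday, Tuesday — 1 of them qualifies.
Total: 256 + 1 = 257.

257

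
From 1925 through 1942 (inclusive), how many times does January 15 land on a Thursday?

Day of week of January 15 in each year:
1925: Thu ✓, 1926: Fri, 1927: Sat, 1928: Sun, 1929: Tue, 1930: Wed, 1931: Thu ✓, 1932: Fri, 1933: Sun, 1934: Mon, 1935: Tue, 1936: Wed, 1937: Fri, 1938: Sat, 1939: Sun, 1940: Mon, 1941: Wed, 1942: Thu ✓
Thursdays: 1925, 1931, 1942.

3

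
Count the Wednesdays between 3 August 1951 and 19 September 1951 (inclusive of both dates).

7 Wednesdays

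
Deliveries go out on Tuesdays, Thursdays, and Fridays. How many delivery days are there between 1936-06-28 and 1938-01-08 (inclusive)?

1936-06-28 is a Sunday.
The range spans 560 days (inclusive of both endpoints).
560 = 7 × 80, so the span is exactly 80 full weeks.
Each full week contributes 3 days from the set (Tue, Thu, Fri): 80 × 3 = 240.

240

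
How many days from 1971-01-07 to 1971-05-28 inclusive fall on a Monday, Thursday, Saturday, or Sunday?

1971-01-07 is a Thursday.
The range spans 142 days (inclusive of both endpoints).
142 = 7 × 20 + 2, so there are 20 full weeks plus 2 extra days.
Each full week contributes 4 days from the set (Mon, Thu, Sat, Sun): 20 × 4 = 80.
The 2 extra days are Thursday, Friday — 1 of them qualifies.
Total: 80 + 1 = 81.

81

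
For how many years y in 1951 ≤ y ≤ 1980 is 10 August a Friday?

Day of week of August 10 in each year:
1951: Fri ✓, 1952: Sun, 1953: Mon, 1954: Tue, 1955: Wed, 1956: Fri ✓, 1957: Sat, 1958: Sun, 1959: Mon, 1960: Wed, 1961: Thu, 1962: Fri ✓, 1963: Sat, 1964: Mon, 1965: Tue, 1966: Wed, 1967: Thu, 1968: Sat, 1969: Sun, 1970: Mon, 1971: Tue, 1972: Thu, 1973: Fri ✓, 1974: Sat, 1975: Sun, 1976: Tue, 1977: Wed, 1978: Thu, 1979: Fri ✓, 1980: Sun
Fridays: 1951, 1956, 1962, 1973, 1979.

5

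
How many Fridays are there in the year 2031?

1 January 2031 is a Wednesday.
From 1 January 2031 to 31 December 2031 is 365 days inclusive.
365 = 7 × 52 + 1, so there are 52 full weeks plus 1 extra day.
Each full week contributes one Friday: 52 so far.
The 1 extra day is Wed — none qualify.
Total: 52 + 0 = 52.

52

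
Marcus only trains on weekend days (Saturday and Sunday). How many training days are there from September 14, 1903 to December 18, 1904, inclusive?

132

September 14, 1903 is a Monday.
That's 462 days from start to end, counting both.
462 = 7 × 66, so the span is exactly 66 full weeks.
Each full week contributes 2 weekend days (Sat, Sun): 66 × 2 = 132.
Total: 132.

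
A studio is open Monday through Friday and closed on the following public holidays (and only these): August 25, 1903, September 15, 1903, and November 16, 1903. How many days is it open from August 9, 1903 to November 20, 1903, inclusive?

72

August 9, 1903 is a Sunday.
That's 104 days from start to end, counting both.
104 = 7 × 14 + 6, so there are 14 full weeks plus 6 extra days.
Each full week contributes 5 weekdays (Mon–Fri): 14 × 5 = 70.
The 6 extra days are Sun, Mon, Tue, Wed, Thu, Fri — 5 of them qualify.
Total: 70 + 5 = 75.
Holidays: August 25, 1903 (Tue); September 15, 1903 (Tue); November 16, 1903 (Mon).
All 3 holidays fall on weekdays, so subtract 3.
Business days: 75 − 3 = 72.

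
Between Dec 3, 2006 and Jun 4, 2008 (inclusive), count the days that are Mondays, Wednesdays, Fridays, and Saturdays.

314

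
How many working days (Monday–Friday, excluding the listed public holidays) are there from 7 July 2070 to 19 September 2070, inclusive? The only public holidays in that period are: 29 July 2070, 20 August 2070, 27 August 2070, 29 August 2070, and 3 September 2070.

50 working days

7 July 2070 is a Monday.
The range spans 75 days (inclusive of both endpoints).
75 = 7 × 10 + 5, so there are 10 full weeks plus 5 extra days.
Each full week contributes 5 weekdays (Mon–Fri): 10 × 5 = 50.
The 5 extra days are Mon, Tue, Wed, Thu, Fri — 5 of them qualify.
Total: 50 + 5 = 55.
Holidays: 29 July 2070 (Tue); 20 August 2070 (Wed); 27 August 2070 (Wed); 29 August 2070 (Fri); 3 September 2070 (Wed).
All 5 holidays fall on weekdays, so subtract 5.
Business days: 55 − 5 = 50.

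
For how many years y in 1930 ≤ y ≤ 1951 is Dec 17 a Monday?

3

Day of week of December 17 in each year:
1930: Wed, 1931: Thu, 1932: Sat, 1933: Sun, 1934: Mon ✓, 1935: Tue, 1936: Thu, 1937: Fri, 1938: Sat, 1939: Sun, 1940: Tue, 1941: Wed, 1942: Thu, 1943: Fri, 1944: Sun, 1945: Mon ✓, 1946: Tue, 1947: Wed, 1948: Fri, 1949: Sat, 1950: Sun, 1951: Mon ✓
Mondays: 1934, 1945, 1951.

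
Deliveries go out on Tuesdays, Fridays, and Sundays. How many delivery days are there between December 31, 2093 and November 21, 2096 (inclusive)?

453

December 31, 2093 is a Thursday.
From December 31, 2093 to November 21, 2096 is 1057 days inclusive.
1057 = 7 × 151, so the span is exactly 151 full weeks.
Each full week contributes 3 days from the set (Tue, Fri, Sun): 151 × 3 = 453.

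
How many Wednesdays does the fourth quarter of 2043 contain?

Oct 1, 2043 is a Thursday.
From Oct 1, 2043 to Dec 31, 2043 is 92 days inclusive.
92 = 7 × 13 + 1, so there are 13 full weeks plus 1 extra day.
Each full week contributes one Wednesday: 13 so far.
The 1 extra day is Thursday — none qualify.
Total: 13 + 0 = 13.

13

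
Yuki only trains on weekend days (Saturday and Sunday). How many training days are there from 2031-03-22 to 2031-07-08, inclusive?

2031-03-22 is a Saturday.
From 2031-03-22 to 2031-07-08 is 109 days inclusive.
109 = 7 × 15 + 4, so there are 15 full weeks plus 4 extra days.
Each full week contributes 2 weekend days (Sat, Sun): 15 × 2 = 30.
The 4 extra days are Saturday, Sunday, Monday, Tuesday — 2 of them qualify.
Total: 30 + 2 = 32.

32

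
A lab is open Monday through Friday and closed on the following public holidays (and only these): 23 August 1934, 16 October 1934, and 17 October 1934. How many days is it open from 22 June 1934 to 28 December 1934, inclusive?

22 June 1934 is a Friday.
From 22 June 1934 to 28 December 1934 is 190 days inclusive.
190 = 7 × 27 + 1, so there are 27 full weeks plus 1 extra day.
Each full week contributes 5 weekdays (Mon–Fri): 27 × 5 = 135.
The 1 extra day is Friday — 1 of them qualifies.
Total: 135 + 1 = 136.
Holidays: 23 August 1934 (Thu); 16 October 1934 (Tue); 17 October 1934 (Wed).
All 3 holidays fall on weekdays, so subtract 3.
Business days: 136 − 3 = 133.

133 working days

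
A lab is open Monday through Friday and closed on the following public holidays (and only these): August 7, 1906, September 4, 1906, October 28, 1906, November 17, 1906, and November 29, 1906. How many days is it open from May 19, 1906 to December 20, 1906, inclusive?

151

May 19, 1906 is a Saturday.
That's 216 days from start to end, counting both.
216 = 7 × 30 + 6, so there are 30 full weeks plus 6 extra days.
Each full week contributes 5 weekdays (Mon–Fri): 30 × 5 = 150.
The 6 extra days are Sat, Sun, Mon, Tue, Wed, Thu — 4 of them qualify.
Total: 150 + 4 = 154.
Holidays: August 7, 1906 (Tue); September 4, 1906 (Tue); October 28, 1906 (Sun); November 17, 1906 (Sat); November 29, 1906 (Thu).
3 of the 5 holidays fall on weekdays; the rest are weekends and were already excluded.
Business days: 154 − 3 = 151.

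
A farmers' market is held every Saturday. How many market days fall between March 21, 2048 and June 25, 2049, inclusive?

March 21, 2048 is a Saturday.
The range spans 462 days (inclusive of both endpoints).
462 = 7 × 66, so the span is exactly 66 full weeks.
Each full week contributes one Saturday: 66 so far.
Total: 66.

66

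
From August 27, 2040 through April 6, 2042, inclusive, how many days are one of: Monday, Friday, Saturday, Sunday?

August 27, 2040 is a Monday.
The range spans 588 days (inclusive of both endpoints).
588 = 7 × 84, so the span is exactly 84 full weeks.
Each full week contributes 4 days from the set (Mon, Fri, Sat, Sun): 84 × 4 = 336.
Total: 336.

336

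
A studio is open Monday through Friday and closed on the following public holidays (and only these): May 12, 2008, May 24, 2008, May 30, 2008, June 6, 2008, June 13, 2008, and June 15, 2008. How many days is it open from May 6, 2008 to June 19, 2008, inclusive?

29

May 6, 2008 is a Tuesday.
The range spans 45 days (inclusive of both endpoints).
45 = 7 × 6 + 3, so there are 6 full weeks plus 3 extra days.
Each full week contributes 5 weekdays (Mon–Fri): 6 × 5 = 30.
The 3 extra days are Tue, Wed, Thu — 3 of them qualify.
Total: 30 + 3 = 33.
Holidays: May 12, 2008 (Mon); May 24, 2008 (Sat); May 30, 2008 (Fri); June 6, 2008 (Fri); June 13, 2008 (Fri); June 15, 2008 (Sun).
4 of the 6 holidays fall on weekdays; the rest are weekends and were already excluded.
Business days: 33 − 4 = 29.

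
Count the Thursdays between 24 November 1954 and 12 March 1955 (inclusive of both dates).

24 November 1954 is a Wednesday.
From 24 November 1954 to 12 March 1955 is 109 days inclusive.
109 = 7 × 15 + 4, so there are 15 full weeks plus 4 extra days.
Each full week contributes one Thursday: 15 so far.
The 4 extra days are Wednesday, Thursday, Friday, Saturday — 1 of them qualifies.
Total: 15 + 1 = 16.

16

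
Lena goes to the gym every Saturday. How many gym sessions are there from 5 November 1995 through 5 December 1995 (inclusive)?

4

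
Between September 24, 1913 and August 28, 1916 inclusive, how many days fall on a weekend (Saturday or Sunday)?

306

September 24, 1913 is a Wednesday.
That's 1070 days from start to end, counting both.
1070 = 7 × 152 + 6, so there are 152 full weeks plus 6 extra days.
Each full week contributes 2 weekend days (Sat, Sun): 152 × 2 = 304.
The 6 extra days are Wednesday, Thursday, Friday, Saturday, Sunday, Monday — 2 of them qualify.
Total: 304 + 2 = 306.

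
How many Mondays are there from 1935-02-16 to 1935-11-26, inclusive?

1935-02-16 is a Saturday.
From 1935-02-16 to 1935-11-26 is 284 days inclusive.
284 = 7 × 40 + 4, so there are 40 full weeks plus 4 extra days.
Each full week contributes one Monday: 40 so far.
The 4 extra days are Saturday, Sunday, Monday, Tuesday — 1 of them qualifies.
Total: 40 + 1 = 41.

41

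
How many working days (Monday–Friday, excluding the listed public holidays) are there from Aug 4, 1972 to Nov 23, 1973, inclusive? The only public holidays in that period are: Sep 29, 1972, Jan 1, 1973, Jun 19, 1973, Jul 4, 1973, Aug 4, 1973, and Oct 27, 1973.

Aug 4, 1972 is a Friday.
From Aug 4, 1972 to Nov 23, 1973 is 477 days inclusive.
477 = 7 × 68 + 1, so there are 68 full weeks plus 1 extra day.
Each full week contributes 5 weekdays (Mon–Fri): 68 × 5 = 340.
The 1 extra day is Friday — 1 of them qualifies.
Total: 340 + 1 = 341.
Holidays: Sep 29, 1972 (Fri); Jan 1, 1973 (Mon); Jun 19, 1973 (Tue); Jul 4, 1973 (Wed); Aug 4, 1973 (Sat); Oct 27, 1973 (Sat).
4 of the 6 holidays fall on weekdays; the rest are weekends and were already excluded.
Business days: 341 − 4 = 337.

337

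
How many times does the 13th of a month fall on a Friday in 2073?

2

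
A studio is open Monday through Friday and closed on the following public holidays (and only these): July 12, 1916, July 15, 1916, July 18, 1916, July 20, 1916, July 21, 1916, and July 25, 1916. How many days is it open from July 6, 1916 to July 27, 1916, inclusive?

11

July 6, 1916 is a Thursday.
The range spans 22 days (inclusive of both endpoints).
22 = 7 × 3 + 1, so there are 3 full weeks plus 1 extra day.
Each full week contributes 5 weekdays (Mon–Fri): 3 × 5 = 15.
The 1 extra day is Thursday — 1 of them qualifies.
Total: 15 + 1 = 16.
Holidays: July 12, 1916 (Wed); July 15, 1916 (Sat); July 18, 1916 (Tue); July 20, 1916 (Thu); July 21, 1916 (Fri); July 25, 1916 (Tue).
5 of the 6 holidays fall on weekdays; the rest are weekends and were already excluded.
Business days: 16 − 5 = 11.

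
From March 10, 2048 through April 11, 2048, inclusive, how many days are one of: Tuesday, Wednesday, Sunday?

14

March 10, 2048 is a Tuesday.
From March 10, 2048 to April 11, 2048 is 33 days inclusive.
33 = 7 × 4 + 5, so there are 4 full weeks plus 5 extra days.
Each full week contributes 3 days from the set (Tue, Wed, Sun): 4 × 3 = 12.
The 5 extra days are Tuesday, Wednesday, Thursday, Friday, Saturday — 2 of them qualify.
Total: 12 + 2 = 14.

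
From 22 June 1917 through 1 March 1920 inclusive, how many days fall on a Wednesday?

22 June 1917 is a Friday.
The range spans 984 days (inclusive of both endpoints).
984 = 7 × 140 + 4, so there are 140 full weeks plus 4 extra days.
Each full week contributes one Wednesday: 140 so far.
The 4 extra days are Fri, Sat, Sun, Mon — none qualify.
Total: 140 + 0 = 140.

140 Wednesdays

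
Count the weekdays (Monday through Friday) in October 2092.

Oct 1, 2092 is a Wednesday.
From Oct 1, 2092 to Oct 31, 2092 is 31 days inclusive.
31 = 7 × 4 + 3, so there are 4 full weeks plus 3 extra days.
Each full week contributes 5 weekdays (Mon–Fri): 4 × 5 = 20.
The 3 extra days are Wed, Thu, Fri — 3 of them qualify.
Total: 20 + 3 = 23.

23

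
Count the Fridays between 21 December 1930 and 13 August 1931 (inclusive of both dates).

33 Fridays

21 December 1930 is a Sunday.
That's 236 days from start to end, counting both.
236 = 7 × 33 + 5, so there are 33 full weeks plus 5 extra days.
Each full week contributes one Friday: 33 so far.
The 5 extra days are Sunday, Monday, Tuesday, Wednesday, Thursday — none qualify.
Total: 33 + 0 = 33.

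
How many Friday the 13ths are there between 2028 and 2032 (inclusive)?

Friday-the-13ths by year:
2028: Oct
2029: Apr, Jul
2030: Sep, Dec
2031: Jun
2032: Feb, Aug

8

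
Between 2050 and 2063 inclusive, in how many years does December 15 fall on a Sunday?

2

Day of week of December 15 in each year:
2050: Thu, 2051: Fri, 2052: Sun ✓, 2053: Mon, 2054: Tue, 2055: Wed, 2056: Fri, 2057: Sat, 2058: Sun ✓, 2059: Mon, 2060: Wed, 2061: Thu, 2062: Fri, 2063: Sat
Sundays: 2052, 2058.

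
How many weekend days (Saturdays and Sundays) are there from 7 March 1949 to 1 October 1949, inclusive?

59

7 March 1949 is a Monday.
That's 209 days from start to end, counting both.
209 = 7 × 29 + 6, so there are 29 full weeks plus 6 extra days.
Each full week contributes 2 weekend days (Sat, Sun): 29 × 2 = 58.
The 6 extra days are Monday, Tuesday, Wednesday, Thursday, Friday, Saturday — 1 of them qualifies.
Total: 58 + 1 = 59.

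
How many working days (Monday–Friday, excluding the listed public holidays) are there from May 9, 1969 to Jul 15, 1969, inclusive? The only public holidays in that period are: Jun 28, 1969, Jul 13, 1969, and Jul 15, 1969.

47

May 9, 1969 is a Friday.
The range spans 68 days (inclusive of both endpoints).
68 = 7 × 9 + 5, so there are 9 full weeks plus 5 extra days.
Each full week contributes 5 weekdays (Mon–Fri): 9 × 5 = 45.
The 5 extra days are Friday, Saturday, Sunday, Monday, Tuesday — 3 of them qualify.
Total: 45 + 3 = 48.
Holidays: Jun 28, 1969 (Sat); Jul 13, 1969 (Sun); Jul 15, 1969 (Tue).
1 of the 3 holidays fall on weekdays; the rest are weekends and were already excluded.
Business days: 48 − 1 = 47.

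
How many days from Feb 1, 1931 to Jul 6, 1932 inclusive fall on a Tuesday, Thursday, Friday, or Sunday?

298

Feb 1, 1931 is a Sunday.
That's 522 days from start to end, counting both.
522 = 7 × 74 + 4, so there are 74 full weeks plus 4 extra days.
Each full week contributes 4 days from the set (Tue, Thu, Fri, Sun): 74 × 4 = 296.
The 4 extra days are Sun, Mon, Tue, Wed — 2 of them qualify.
Total: 296 + 2 = 298.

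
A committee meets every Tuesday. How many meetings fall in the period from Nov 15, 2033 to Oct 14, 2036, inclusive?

Nov 15, 2033 is a Tuesday.
The range spans 1065 days (inclusive of both endpoints).
1065 = 7 × 152 + 1, so there are 152 full weeks plus 1 extra day.
Each full week contributes one Tuesday: 152 so far.
The 1 extra day is Tuesday — 1 of them qualifies.
Total: 152 + 1 = 153.

153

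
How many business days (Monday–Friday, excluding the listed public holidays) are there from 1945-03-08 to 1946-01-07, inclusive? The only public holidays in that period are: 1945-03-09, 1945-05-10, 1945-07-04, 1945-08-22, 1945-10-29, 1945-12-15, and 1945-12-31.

212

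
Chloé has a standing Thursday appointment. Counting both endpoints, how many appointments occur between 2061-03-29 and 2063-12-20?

2061-03-29 is a Tuesday.
The range spans 997 days (inclusive of both endpoints).
997 = 7 × 142 + 3, so there are 142 full weeks plus 3 extra days.
Each full week contributes one Thursday: 142 so far.
The 3 extra days are Tuesday, Wednesday, Thursday — 1 of them qualifies.
Total: 142 + 1 = 143.

143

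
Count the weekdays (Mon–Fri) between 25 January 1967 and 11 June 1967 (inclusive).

25 January 1967 is a Wednesday.
The range spans 138 days (inclusive of both endpoints).
138 = 7 × 19 + 5, so there are 19 full weeks plus 5 extra days.
Each full week contributes 5 weekdays (Mon–Fri): 19 × 5 = 95.
The 5 extra days are Wednesday, Thursday, Friday, Saturday, Sunday — 3 of them qualify.
Total: 95 + 3 = 98.

98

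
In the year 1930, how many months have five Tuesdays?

A month has five Tuesdays exactly when Tuesday falls within its first (length − 28) days.
Jan: 31 days, starts Wed → 5 of Wed, Thu, Fri
Feb: 28 days, starts Sat → 5 of (none)
Mar: 31 days, starts Sat → 5 of Sat, Sun, Mon
Apr: 30 days, starts Tue → 5 of Tue, Wed ✓
May: 31 days, starts Thu → 5 of Thu, Fri, Sat
Jun: 30 days, starts Sun → 5 of Sun, Mon
Jul: 31 days, starts Tue → 5 of Tue, Wed, Thu ✓
Aug: 31 days, starts Fri → 5 of Fri, Sat, Sun
Sep: 30 days, starts Mon → 5 of Mon, Tue ✓
Oct: 31 days, starts Wed → 5 of Wed, Thu, Fri
Nov: 30 days, starts Sat → 5 of Sat, Sun
Dec: 31 days, starts Mon → 5 of Mon, Tue, Wed ✓
Months with five Tuesdays: Apr, Jul, Sep, Dec.

4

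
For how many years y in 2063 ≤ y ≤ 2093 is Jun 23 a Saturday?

Day of week of June 23 in each year:
2063: Sat ✓, 2064: Mon, 2065: Tue, 2066: Wed, 2067: Thu, 2068: Sat ✓, 2069: Sun, 2070: Mon, 2071: Tue, 2072: Thu, 2073: Fri, 2074: Sat ✓, 2075: Sun, 2076: Tue, 2077: Wed, 2078: Thu, 2079: Fri, 2080: Sun, 2081: Mon, 2082: Tue, 2083: Wed, 2084: Fri, 2085: Sat ✓, 2086: Sun, 2087: Mon, 2088: Wed, 2089: Thu, 2090: Fri, 2091: Sat ✓, 2092: Mon, 2093: Tue
Saturdays: 2063, 2068, 2074, 2085, 2091.

5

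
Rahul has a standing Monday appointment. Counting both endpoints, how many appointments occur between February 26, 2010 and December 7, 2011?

93

February 26, 2010 is a Friday.
That's 650 days from start to end, counting both.
650 = 7 × 92 + 6, so there are 92 full weeks plus 6 extra days.
Each full week contributes one Monday: 92 so far.
The 6 extra days are Friday, Saturday, Sunday, Monday, Tuesday, Wednesday — 1 of them qualifies.
Total: 92 + 1 = 93.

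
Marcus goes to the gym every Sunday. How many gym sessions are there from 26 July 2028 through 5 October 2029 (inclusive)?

62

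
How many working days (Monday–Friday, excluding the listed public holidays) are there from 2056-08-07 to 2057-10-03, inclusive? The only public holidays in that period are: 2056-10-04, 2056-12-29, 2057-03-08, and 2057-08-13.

299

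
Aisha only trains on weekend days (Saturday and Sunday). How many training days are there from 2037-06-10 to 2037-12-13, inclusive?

2037-06-10 is a Wednesday.
That's 187 days from start to end, counting both.
187 = 7 × 26 + 5, so there are 26 full weeks plus 5 extra days.
Each full week contributes 2 weekend days (Sat, Sun): 26 × 2 = 52.
The 5 extra days are Wednesday, Thursday, Friday, Saturday, Sunday — 2 of them qualify.
Total: 52 + 2 = 54.

54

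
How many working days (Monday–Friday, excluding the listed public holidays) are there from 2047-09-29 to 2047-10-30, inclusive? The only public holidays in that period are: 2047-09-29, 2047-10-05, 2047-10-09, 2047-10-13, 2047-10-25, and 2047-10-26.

2047-09-29 is a Sunday.
That's 32 days from start to end, counting both.
32 = 7 × 4 + 4, so there are 4 full weeks plus 4 extra days.
Each full week contributes 5 weekdays (Mon–Fri): 4 × 5 = 20.
The 4 extra days are Sun, Mon, Tue, Wed — 3 of them qualify.
Total: 20 + 3 = 23.
Holidays: 2047-09-29 (Sun); 2047-10-05 (Sat); 2047-10-09 (Wed); 2047-10-13 (Sun); 2047-10-25 (Fri); 2047-10-26 (Sat).
2 of the 6 holidays fall on weekdays; the rest are weekends and were already excluded.
Business days: 23 − 2 = 21.

21 working days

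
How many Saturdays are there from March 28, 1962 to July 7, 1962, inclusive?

March 28, 1962 is a Wednesday.
The range spans 102 days (inclusive of both endpoints).
102 = 7 × 14 + 4, so there are 14 full weeks plus 4 extra days.
Each full week contributes one Saturday: 14 so far.
The 4 extra days are Wednesday, Thursday, Friday, Saturday — 1 of them qualifies.
Total: 14 + 1 = 15.

15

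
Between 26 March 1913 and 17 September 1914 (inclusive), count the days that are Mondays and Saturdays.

154

26 March 1913 is a Wednesday.
From 26 March 1913 to 17 September 1914 is 541 days inclusive.
541 = 7 × 77 + 2, so there are 77 full weeks plus 2 extra days.
Each full week contributes 2 days from the set (Mon, Sat): 77 × 2 = 154.
The 2 extra days are Wednesday, Thursday — none qualify.
Total: 154 + 0 = 154.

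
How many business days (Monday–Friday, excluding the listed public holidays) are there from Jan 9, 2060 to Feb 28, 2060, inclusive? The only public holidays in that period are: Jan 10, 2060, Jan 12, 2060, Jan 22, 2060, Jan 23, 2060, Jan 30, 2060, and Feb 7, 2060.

32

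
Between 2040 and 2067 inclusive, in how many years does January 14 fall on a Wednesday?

Day of week of January 14 in each year:
2040: Sat, 2041: Mon, 2042: Tue, 2043: Wed ✓, 2044: Thu, 2045: Sat, 2046: Sun, 2047: Mon, 2048: Tue, 2049: Thu, 2050: Fri, 2051: Sat, 2052: Sun, 2053: Tue, 2054: Wed ✓, 2055: Thu, 2056: Fri, 2057: Sun, 2058: Mon, 2059: Tue, 2060: Wed ✓, 2061: Fri, 2062: Sat, 2063: Sun, 2064: Mon, 2065: Wed ✓, 2066: Thu, 2067: Fri
Wednesdays: 2043, 2054, 2060, 2065.

4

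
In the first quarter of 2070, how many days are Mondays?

1 January 2070 is a Wednesday.
That's 90 days from start to end, counting both.
90 = 7 × 12 + 6, so there are 12 full weeks plus 6 extra days.
Each full week contributes one Monday: 12 so far.
The 6 extra days are Wednesday, Thursday, Friday, Saturday, Sunday, Monday — 1 of them qualifies.
Total: 12 + 1 = 13.

13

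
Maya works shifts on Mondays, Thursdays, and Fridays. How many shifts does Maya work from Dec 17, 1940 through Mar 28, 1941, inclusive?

Dec 17, 1940 is a Tuesday.
That's 102 days from start to end, counting both.
102 = 7 × 14 + 4, so there are 14 full weeks plus 4 extra days.
Each full week contributes 3 days from the set (Mon, Thu, Fri): 14 × 3 = 42.
The 4 extra days are Tuesday, Wednesday, Thursday, Friday — 2 of them qualify.
Total: 42 + 2 = 44.

44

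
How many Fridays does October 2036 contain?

5

Oct 1, 2036 is a Wednesday.
That's 31 days from start to end, counting both.
31 = 7 × 4 + 3, so there are 4 full weeks plus 3 extra days.
Each full week contributes one Friday: 4 so far.
The 3 extra days are Wed, Thu, Fri — 1 of them qualifies.
Total: 4 + 1 = 5.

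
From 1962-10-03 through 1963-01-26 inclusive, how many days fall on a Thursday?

17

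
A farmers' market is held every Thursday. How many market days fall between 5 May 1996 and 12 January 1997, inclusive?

5 May 1996 is a Sunday.
The range spans 253 days (inclusive of both endpoints).
253 = 7 × 36 + 1, so there are 36 full weeks plus 1 extra day.
Each full week contributes one Thursday: 36 so far.
The 1 extra day is Sunday — none qualify.
Total: 36 + 0 = 36.

36 Thursdays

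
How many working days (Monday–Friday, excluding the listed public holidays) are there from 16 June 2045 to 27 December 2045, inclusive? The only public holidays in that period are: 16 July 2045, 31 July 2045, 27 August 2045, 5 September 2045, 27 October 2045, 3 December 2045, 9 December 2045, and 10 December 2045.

136 working days

16 June 2045 is a Friday.
From 16 June 2045 to 27 December 2045 is 195 days inclusive.
195 = 7 × 27 + 6, so there are 27 full weeks plus 6 extra days.
Each full week contributes 5 weekdays (Mon–Fri): 27 × 5 = 135.
The 6 extra days are Friday, Saturday, Sunday, Monday, Tuesday, Wednesday — 4 of them qualify.
Total: 135 + 4 = 139.
Holidays: 16 July 2045 (Sun); 31 July 2045 (Mon); 27 August 2045 (Sun); 5 September 2045 (Tue); 27 October 2045 (Fri); 3 December 2045 (Sun); 9 December 2045 (Sat); 10 December 2045 (Sun).
3 of the 8 holidays fall on weekdays; the rest are weekends and were already excluded.
Business days: 139 − 3 = 136.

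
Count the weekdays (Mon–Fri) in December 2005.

1 December 2005 is a Thursday.
From 1 December 2005 to 31 December 2005 is 31 days inclusive.
31 = 7 × 4 + 3, so there are 4 full weeks plus 3 extra days.
Each full week contributes 5 weekdays (Mon–Fri): 4 × 5 = 20.
The 3 extra days are Thu, Fri, Sat — 2 of them qualify.
Total: 20 + 2 = 22.

22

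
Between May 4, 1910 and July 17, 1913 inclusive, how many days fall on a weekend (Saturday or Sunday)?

May 4, 1910 is a Wednesday.
From May 4, 1910 to July 17, 1913 is 1171 days inclusive.
1171 = 7 × 167 + 2, so there are 167 full weeks plus 2 extra days.
Each full week contributes 2 weekend days (Sat, Sun): 167 × 2 = 334.
The 2 extra days are Wed, Thu — none qualify.
Total: 334 + 0 = 334.

334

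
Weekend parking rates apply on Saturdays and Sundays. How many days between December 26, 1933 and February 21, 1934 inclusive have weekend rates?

December 26, 1933 is a Tuesday.
That's 58 days from start to end, counting both.
58 = 7 × 8 + 2, so there are 8 full weeks plus 2 extra days.
Each full week contributes 2 weekend days (Sat, Sun): 8 × 2 = 16.
The 2 extra days are Tuesday, Wednesday — none qualify.
Total: 16 + 0 = 16.

16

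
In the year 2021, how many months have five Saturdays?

4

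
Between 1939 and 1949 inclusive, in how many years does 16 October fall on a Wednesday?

2

Day of week of October 16 in each year:
1939: Mon, 1940: Wed ✓, 1941: Thu, 1942: Fri, 1943: Sat, 1944: Mon, 1945: Tue, 1946: Wed ✓, 1947: Thu, 1948: Sat, 1949: Sun
Wednesdays: 1940, 1946.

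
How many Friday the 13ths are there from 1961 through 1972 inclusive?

Friday-the-13ths by year:
1961: Jan, Oct
1962: Apr, Jul
1963: Sep, Dec
1964: Mar, Nov
1965: Aug
1966: May
1967: Jan, Oct
1968: Sep, Dec
1969: Jun
1970: Feb, Mar, Nov
1971: Aug
1972: Oct

20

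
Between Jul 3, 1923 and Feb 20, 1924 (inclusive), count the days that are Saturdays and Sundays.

66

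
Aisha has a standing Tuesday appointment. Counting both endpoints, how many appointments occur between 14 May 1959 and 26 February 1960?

14 May 1959 is a Thursday.
From 14 May 1959 to 26 February 1960 is 289 days inclusive.
289 = 7 × 41 + 2, so there are 41 full weeks plus 2 extra days.
Each full week contributes one Tuesday: 41 so far.
The 2 extra days are Thursday, Friday — none qualify.
Total: 41 + 0 = 41.

41 Tuesdays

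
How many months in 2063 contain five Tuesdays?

A month has five Tuesdays exactly when Tuesday falls within its first (length − 28) days.
Jan: 31 days, starts Mon → 5 of Mon, Tue, Wed ✓
Feb: 28 days, starts Thu → 5 of (none)
Mar: 31 days, starts Thu → 5 of Thu, Fri, Sat
Apr: 30 days, starts Sun → 5 of Sun, Mon
May: 31 days, starts Tue → 5 of Tue, Wed, Thu ✓
Jun: 30 days, starts Fri → 5 of Fri, Sat
Jul: 31 days, starts Sun → 5 of Sun, Mon, Tue ✓
Aug: 31 days, starts Wed → 5 of Wed, Thu, Fri
Sep: 30 days, starts Sat → 5 of Sat, Sun
Oct: 31 days, starts Mon → 5 of Mon, Tue, Wed ✓
Nov: 30 days, starts Thu → 5 of Thu, Fri
Dec: 31 days, starts Sat → 5 of Sat, Sun, Mon
Months with five Tuesdays: Jan, May, Jul, Oct.

4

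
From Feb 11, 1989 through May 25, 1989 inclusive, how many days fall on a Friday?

14 Fridays

Feb 11, 1989 is a Saturday.
That's 104 days from start to end, counting both.
104 = 7 × 14 + 6, so there are 14 full weeks plus 6 extra days.
Each full week contributes one Friday: 14 so far.
The 6 extra days are Saturday, Sunday, Monday, Tuesday, Wednesday, Thursday — none qualify.
Total: 14 + 0 = 14.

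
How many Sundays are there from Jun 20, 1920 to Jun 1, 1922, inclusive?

102

Jun 20, 1920 is a Sunday.
From Jun 20, 1920 to Jun 1, 1922 is 712 days inclusive.
712 = 7 × 101 + 5, so there are 101 full weeks plus 5 extra days.
Each full week contributes one Sunday: 101 so far.
The 5 extra days are Sunday, Monday, Tuesday, Wednesday, Thursday — 1 of them qualifies.
Total: 101 + 1 = 102.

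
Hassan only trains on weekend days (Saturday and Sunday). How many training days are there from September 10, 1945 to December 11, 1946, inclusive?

September 10, 1945 is a Monday.
That's 458 days from start to end, counting both.
458 = 7 × 65 + 3, so there are 65 full weeks plus 3 extra days.
Each full week contributes 2 weekend days (Sat, Sun): 65 × 2 = 130.
The 3 extra days are Monday, Tuesday, Wednesday — none qualify.
Total: 130 + 0 = 130.

130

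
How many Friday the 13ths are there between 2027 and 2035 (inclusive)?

14

Friday-the-13ths by year:
2027: Aug
2028: Oct
2029: Apr, Jul
2030: Sep, Dec
2031: Jun
2032: Feb, Aug
2033: May
2034: Jan, Oct
2035: Apr, Jul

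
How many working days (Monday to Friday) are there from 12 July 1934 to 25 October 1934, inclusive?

12 July 1934 is a Thursday.
That's 106 days from start to end, counting both.
106 = 7 × 15 + 1, so there are 15 full weeks plus 1 extra day.
Each full week contributes 5 weekdays (Mon–Fri): 15 × 5 = 75.
The 1 extra day is Thursday — 1 of them qualifies.
Total: 75 + 1 = 76.

76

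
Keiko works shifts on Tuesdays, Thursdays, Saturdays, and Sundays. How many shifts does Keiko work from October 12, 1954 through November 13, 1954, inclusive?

October 12, 1954 is a Tuesday.
The range spans 33 days (inclusive of both endpoints).
33 = 7 × 4 + 5, so there are 4 full weeks plus 5 extra days.
Each full week contributes 4 days from the set (Tue, Thu, Sat, Sun): 4 × 4 = 16.
The 5 extra days are Tue, Wed, Thu, Fri, Sat — 3 of them qualify.
Total: 16 + 3 = 19.

19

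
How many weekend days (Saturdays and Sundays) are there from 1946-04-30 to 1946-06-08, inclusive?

11

1946-04-30 is a Tuesday.
From 1946-04-30 to 1946-06-08 is 40 days inclusive.
40 = 7 × 5 + 5, so there are 5 full weeks plus 5 extra days.
Each full week contributes 2 weekend days (Sat, Sun): 5 × 2 = 10.
The 5 extra days are Tue, Wed, Thu, Fri, Sat — 1 of them qualifies.
Total: 10 + 1 = 11.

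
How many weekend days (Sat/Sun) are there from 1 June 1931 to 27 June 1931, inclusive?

7

1 June 1931 is a Monday.
The range spans 27 days (inclusive of both endpoints).
27 = 7 × 3 + 6, so there are 3 full weeks plus 6 extra days.
Each full week contributes 2 weekend days (Sat, Sun): 3 × 2 = 6.
The 6 extra days are Mon, Tue, Wed, Thu, Fri, Sat — 1 of them qualifies.
Total: 6 + 1 = 7.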